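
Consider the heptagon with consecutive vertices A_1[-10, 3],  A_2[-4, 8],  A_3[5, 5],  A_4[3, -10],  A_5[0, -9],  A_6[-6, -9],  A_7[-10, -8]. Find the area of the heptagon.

Apply the shoelace (surveyor's) formula: 2A = Σ (x_i·y_{i+1} − x_{i+1}·y_i), indices taken mod 7.
Σ = (-68) + (-60) + (-65) + (-27) + (-54) + (-42) + (-110) = -426
Area = |Σ|/2 = 213.

213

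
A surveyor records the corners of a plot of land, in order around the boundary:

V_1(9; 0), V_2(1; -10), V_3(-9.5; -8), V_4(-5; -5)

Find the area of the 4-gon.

70.25

Apply the surveyor's formula: 2A = Σ (x_i·y_{i+1} − x_{i+1}·y_i), indices taken mod 4.
Σ = (-90) + (-103) + (7.5) + (45) = -140.5
Area = |Σ|/2 = 70.25.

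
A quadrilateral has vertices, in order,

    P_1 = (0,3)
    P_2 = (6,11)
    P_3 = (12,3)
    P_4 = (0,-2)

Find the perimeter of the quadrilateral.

|P_1P_2| = √((6)² + (8)²) = √100 = 10
|P_2P_3| = √((6)² + (-8)²) = √100 = 10
|P_3P_4| = √((-12)² + (-5)²) = √169 = 13
|P_4P_1| = √((0)² + (5)²) = √25 = 5
Perimeter = 10 + 10 + 13 + 5 = 38.

38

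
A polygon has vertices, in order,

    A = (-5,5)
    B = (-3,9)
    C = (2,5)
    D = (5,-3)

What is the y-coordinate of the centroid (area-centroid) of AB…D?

Apply the shoelace (surveyor's) formula. First the cross-terms c_i = x_i·y_{i+1} − x_{i+1}·y_i:
  -30, -33, -31, 10  ⇒  2A = -84, A = -42.
Then Σ (y_i + y_{i+1})·c_i = -924, so ȳ = -924 / (6·(-42)) = 11/3.

11/3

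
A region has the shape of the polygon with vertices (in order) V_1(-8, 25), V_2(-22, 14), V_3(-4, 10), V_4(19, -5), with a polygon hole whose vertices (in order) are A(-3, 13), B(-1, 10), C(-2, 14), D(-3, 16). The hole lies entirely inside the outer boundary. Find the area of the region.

Outer boundary:
V_1→V_2: (-8)(14) − (-22)(25) = 438
V_2→V_3: (-22)(10) − (-4)(14) = -164
V_3→V_4: (-4)(-5) − (19)(10) = -170
V_4→V_1: (19)(25) − (-8)(-5) = 435
Σ = 539
Area = |Σ|/2 = 269.5.
Hole:
Apply Gauss's area formula: 2A = Σ (x_i·y_{i+1} − x_{i+1}·y_i), indices taken mod 4.
A→B: (-3)(10) − (-1)(13) = -17
B→C: (-1)(14) − (-2)(10) = 6
C→D: (-2)(16) − (-3)(14) = 10
D→A: (-3)(13) − (-3)(16) = 9
Σ = 8
Area = |Σ|/2 = 4.
Net area = 269.5 − 4 = 265.5.

265.5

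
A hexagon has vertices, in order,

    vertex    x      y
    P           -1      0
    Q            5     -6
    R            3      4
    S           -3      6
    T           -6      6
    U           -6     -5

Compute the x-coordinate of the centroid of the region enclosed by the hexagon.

-197/153

Apply Gauss's area formula. First the cross-terms c_i = x_i·y_{i+1} − x_{i+1}·y_i:
  6, 38, 30, 18, 66, -5  ⇒  2A = 153, A = 76.5.
Then Σ (x_i + x_{i+1})·c_i = -591, so x̄ = -591 / (6·76.5) = -197/153.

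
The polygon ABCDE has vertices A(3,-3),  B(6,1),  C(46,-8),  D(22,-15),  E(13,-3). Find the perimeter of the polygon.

|AB| = √((3)² + (4)²) = √25 = 5
|BC| = √((40)² + (-9)²) = √1681 = 41
|CD| = √((-24)² + (-7)²) = √625 = 25
|DE| = √((-9)² + (12)²) = √225 = 15
|EA| = √((-10)² + (0)²) = √100 = 10
Perimeter = 5 + 41 + 25 + 15 + 10 = 96.

96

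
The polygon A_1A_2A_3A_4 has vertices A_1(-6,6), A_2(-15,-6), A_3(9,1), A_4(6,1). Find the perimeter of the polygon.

56

|A_1A_2| = √((-9)² + (-12)²) = √225 = 15
|A_2A_3| = √((24)² + (7)²) = √625 = 25
|A_3A_4| = √((-3)² + (0)²) = √9 = 3
|A_4A_1| = √((-12)² + (5)²) = √169 = 13
Perimeter = 15 + 25 + 3 + 13 = 56.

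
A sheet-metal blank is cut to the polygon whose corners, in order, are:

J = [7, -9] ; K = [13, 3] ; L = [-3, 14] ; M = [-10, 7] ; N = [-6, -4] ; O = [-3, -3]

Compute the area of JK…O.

J→K: (7)(3) − (13)(-9) = 138
K→L: (13)(14) − (-3)(3) = 191
L→M: (-3)(7) − (-10)(14) = 119
M→N: (-10)(-4) − (-6)(7) = 82
N→O: (-6)(-3) − (-3)(-4) = 6
O→J: (-3)(-9) − (7)(-3) = 48
Σ = 584
Area = |Σ|/2 = 292.

292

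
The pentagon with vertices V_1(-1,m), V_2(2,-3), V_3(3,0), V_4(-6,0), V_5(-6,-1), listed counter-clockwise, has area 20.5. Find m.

-3

Write out the shoelace sum; only the two edges meeting at V_1 involve m:
2·Area = [((-6)·m − (-1)·(-1)) + ((-1)·(-3) − 2·m)] + 15
       = -8·m + 17 = 41
⇒ m = -3.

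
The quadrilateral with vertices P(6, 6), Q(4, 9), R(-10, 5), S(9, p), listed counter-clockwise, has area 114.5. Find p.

The doubled signed area Σ (x_i y_{i+1} − x_{i+1} y_i) is linear in p.
With p=0 it equals 149; the coefficient of p is -16 (from the two edges through S).
So -16·p + 149 = 2·114.5 = 229 ⇒ p = -5.

-5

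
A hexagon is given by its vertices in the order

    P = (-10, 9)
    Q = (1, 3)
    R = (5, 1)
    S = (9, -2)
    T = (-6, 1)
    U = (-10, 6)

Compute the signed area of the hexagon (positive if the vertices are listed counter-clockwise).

Σ = (-39) + (-14) + (-19) + (-3) + (-26) + (-30) = -131
Signed area = Σ/2 = -65.5 (negative ⇒ clockwise traversal).

-65.5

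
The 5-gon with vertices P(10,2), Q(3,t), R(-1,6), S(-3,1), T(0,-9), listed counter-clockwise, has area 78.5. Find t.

Write out the shoelace sum; only the two edges meeting at Q involve t:
2·Area = [(10·t − 3·2) + (3·6 − (-1)·t)] + 134
       = 11·t + 146 = 157
⇒ t = 1.

1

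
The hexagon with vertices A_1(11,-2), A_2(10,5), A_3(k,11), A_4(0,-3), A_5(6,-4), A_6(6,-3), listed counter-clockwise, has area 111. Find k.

1

The doubled signed area Σ (x_i y_{i+1} − x_{i+1} y_i) is linear in k.
With k=0 it equals 230; the coefficient of k is -8 (from the two edges through A_3).
So -8·k + 230 = 2·111 = 222 ⇒ k = 1.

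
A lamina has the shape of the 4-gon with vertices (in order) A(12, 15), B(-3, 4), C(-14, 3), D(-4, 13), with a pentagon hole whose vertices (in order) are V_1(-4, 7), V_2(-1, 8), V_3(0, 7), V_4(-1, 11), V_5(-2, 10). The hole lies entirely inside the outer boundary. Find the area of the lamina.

116.5

Outer boundary:
Apply the shoelace formula: 2A = Σ (x_i·y_{i+1} − x_{i+1}·y_i), indices taken mod 4.
Σ = (93) + (47) + (-170) + (-216) = -246
Area = |Σ|/2 = 123.
Hole:
Apply the shoelace (surveyor's) formula: 2A = Σ (x_i·y_{i+1} − x_{i+1}·y_i), indices taken mod 5.
Σ = (-25) + (-7) + (7) + (12) + (26) = 13
Area = |Σ|/2 = 6.5.
Net area = 123 − 6.5 = 116.5.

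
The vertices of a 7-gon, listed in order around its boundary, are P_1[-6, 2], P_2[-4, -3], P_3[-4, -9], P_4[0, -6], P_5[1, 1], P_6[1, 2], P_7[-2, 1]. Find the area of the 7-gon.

Apply the shoelace formula: 2A = Σ (x_i·y_{i+1} − x_{i+1}·y_i), indices taken mod 7.
Cross-terms: 26, 24, 24, 6, 1, 5, 2  ⇒  Σ = 88
Area = |Σ|/2 = 44.

44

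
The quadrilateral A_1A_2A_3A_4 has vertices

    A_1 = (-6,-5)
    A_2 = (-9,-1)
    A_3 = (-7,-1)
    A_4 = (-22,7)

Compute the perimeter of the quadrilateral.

|A_1A_2| = √((-3)² + (4)²) = √25 = 5
|A_2A_3| = √((2)² + (0)²) = √4 = 2
|A_3A_4| = √((-15)² + (8)²) = √289 = 17
|A_4A_1| = √((16)² + (-12)²) = √400 = 20
Perimeter = 5 + 2 + 17 + 20 = 44.

44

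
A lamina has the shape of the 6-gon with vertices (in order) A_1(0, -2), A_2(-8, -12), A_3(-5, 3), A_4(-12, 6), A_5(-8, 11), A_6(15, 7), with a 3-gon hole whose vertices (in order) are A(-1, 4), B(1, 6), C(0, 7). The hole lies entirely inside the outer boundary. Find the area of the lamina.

212.5

Outer boundary:
Σ = (-16) + (-84) + (6) + (-84) + (-221) + (-30) = -429
Area = |Σ|/2 = 214.5.
Hole:
Apply the surveyor's formula: 2A = Σ (x_i·y_{i+1} − x_{i+1}·y_i), indices taken mod 3.
Σ = (-10) + (7) + (7) = 4
Area = |Σ|/2 = 2.
Net area = 214.5 − 2 = 212.5.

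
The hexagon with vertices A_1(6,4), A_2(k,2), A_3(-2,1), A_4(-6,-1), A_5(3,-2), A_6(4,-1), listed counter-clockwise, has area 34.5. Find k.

-1

Write out the shoelace sum; only the two edges meeting at A_2 involve k:
2·Area = [(6·2 − k·4) + (k·1 − (-2)·2)] + 50
       = -3·k + 66 = 69
⇒ k = -1.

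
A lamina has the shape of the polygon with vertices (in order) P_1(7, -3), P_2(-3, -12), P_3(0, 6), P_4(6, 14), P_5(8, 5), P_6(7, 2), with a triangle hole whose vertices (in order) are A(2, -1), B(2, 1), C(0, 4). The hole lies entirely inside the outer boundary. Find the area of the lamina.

Outer boundary:
Apply the surveyor's formula: 2A = Σ (x_i·y_{i+1} − x_{i+1}·y_i), indices taken mod 6.
Σ = (-93) + (-18) + (-36) + (-82) + (-19) + (-35) = -283
Area = |Σ|/2 = 141.5.
Hole:
Apply the shoelace formula: 2A = Σ (x_i·y_{i+1} − x_{i+1}·y_i), indices taken mod 3.
Σ = (4) + (8) + (-8) = 4
Area = |Σ|/2 = 2.
Net area = 141.5 − 2 = 139.5.

139.5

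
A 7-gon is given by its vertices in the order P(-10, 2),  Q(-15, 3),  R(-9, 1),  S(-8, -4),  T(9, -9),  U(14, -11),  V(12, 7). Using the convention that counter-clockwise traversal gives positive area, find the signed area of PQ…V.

257.5

Apply the shoelace formula: 2A = Σ (x_i·y_{i+1} − x_{i+1}·y_i), indices taken mod 7.
Σ = (0) + (12) + (44) + (108) + (27) + (230) + (94) = 515
Signed area = Σ/2 = 257.5 (positive ⇒ counter-clockwise traversal).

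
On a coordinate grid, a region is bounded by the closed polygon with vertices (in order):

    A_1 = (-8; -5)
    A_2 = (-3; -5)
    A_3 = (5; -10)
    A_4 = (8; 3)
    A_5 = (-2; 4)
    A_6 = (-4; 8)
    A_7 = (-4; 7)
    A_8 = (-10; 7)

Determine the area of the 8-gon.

Apply the shoelace (surveyor's) formula: 2A = Σ (x_i·y_{i+1} − x_{i+1}·y_i), indices taken mod 8.
Σ = (25) + (55) + (95) + (38) + (0) + (4) + (42) + (106) = 365
Area = |Σ|/2 = 182.5.

182.5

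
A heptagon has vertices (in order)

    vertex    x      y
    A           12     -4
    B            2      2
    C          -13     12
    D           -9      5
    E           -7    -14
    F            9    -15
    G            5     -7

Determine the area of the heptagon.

296.5

Apply the shoelace formula: 2A = Σ (x_i·y_{i+1} − x_{i+1}·y_i), indices taken mod 7.
A→B: (12)(2) − (2)(-4) = 32
B→C: (2)(12) − (-13)(2) = 50
C→D: (-13)(5) − (-9)(12) = 43
D→E: (-9)(-14) − (-7)(5) = 161
E→F: (-7)(-15) − (9)(-14) = 231
F→G: (9)(-7) − (5)(-15) = 12
G→A: (5)(-4) − (12)(-7) = 64
Σ = 593
Area = |Σ|/2 = 296.5.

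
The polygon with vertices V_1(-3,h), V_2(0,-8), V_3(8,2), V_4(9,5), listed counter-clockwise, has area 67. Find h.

Write out the shoelace sum; only the two edges meeting at V_1 involve h:
2·Area = [(9·h − (-3)·5) + ((-3)·(-8) − 0·h)] + 86
       = 9·h + 125 = 134
⇒ h = 1.

1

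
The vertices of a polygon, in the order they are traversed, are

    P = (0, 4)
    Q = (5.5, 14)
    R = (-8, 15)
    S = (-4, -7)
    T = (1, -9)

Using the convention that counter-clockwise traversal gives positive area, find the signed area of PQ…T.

Σ = (-22) + (194.5) + (116) + (43) + (4) = 335.5
Signed area = Σ/2 = 167.75 (positive ⇒ counter-clockwise traversal).

167.75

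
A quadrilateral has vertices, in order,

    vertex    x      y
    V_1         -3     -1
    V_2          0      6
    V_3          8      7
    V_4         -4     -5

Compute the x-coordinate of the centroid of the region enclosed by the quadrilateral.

Apply the shoelace (surveyor's) formula. First the cross-terms c_i = x_i·y_{i+1} − x_{i+1}·y_i:
  -18, -48, -12, -11  ⇒  2A = -89, A = -44.5.
Then Σ (x_i + x_{i+1})·c_i = -301, so x̄ = -301 / (6·(-44.5)) = 301/267.

301/267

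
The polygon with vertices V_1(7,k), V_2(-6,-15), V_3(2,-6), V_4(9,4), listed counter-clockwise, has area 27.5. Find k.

Write out the shoelace sum; only the two edges meeting at V_1 involve k:
2·Area = [(9·k − 7·4) + (7·(-15) − (-6)·k)] + 128
       = 15·k + -5 = 55
⇒ k = 4.

4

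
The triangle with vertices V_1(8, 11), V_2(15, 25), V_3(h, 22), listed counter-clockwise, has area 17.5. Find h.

11

The doubled signed area Σ (x_i y_{i+1} − x_{i+1} y_i) is linear in h.
With h=0 it equals 189; the coefficient of h is -14 (from the two edges through V_3).
So -14·h + 189 = 2·17.5 = 35 ⇒ h = 11.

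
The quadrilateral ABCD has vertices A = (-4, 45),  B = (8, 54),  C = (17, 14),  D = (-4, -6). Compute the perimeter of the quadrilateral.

136

|AB| = √((12)² + (9)²) = √225 = 15
|BC| = √((9)² + (-40)²) = √1681 = 41
|CD| = √((-21)² + (-20)²) = √841 = 29
|DA| = √((0)² + (51)²) = √2601 = 51
Perimeter = 15 + 41 + 29 + 51 = 136.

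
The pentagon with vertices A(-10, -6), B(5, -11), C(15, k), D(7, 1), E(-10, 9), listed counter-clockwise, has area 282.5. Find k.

-11

Write out the shoelace sum; only the two edges meeting at C involve k:
2·Area = [(5·k − 15·(-11)) + (15·1 − 7·k)] + 363
       = -2·k + 543 = 565
⇒ k = -11.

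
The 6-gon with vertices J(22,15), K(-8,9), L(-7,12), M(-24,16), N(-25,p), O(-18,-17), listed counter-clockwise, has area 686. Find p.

3

The doubled signed area Σ (x_i y_{i+1} − x_{i+1} y_i) is linear in p.
With p=0 it equals 1390; the coefficient of p is -6 (from the two edges through N).
So -6·p + 1390 = 2·686 = 1372 ⇒ p = 3.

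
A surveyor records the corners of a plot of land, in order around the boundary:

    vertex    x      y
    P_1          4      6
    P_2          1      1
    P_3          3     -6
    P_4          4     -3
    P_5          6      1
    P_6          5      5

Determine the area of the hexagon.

Apply the shoelace (surveyor's) formula: 2A = Σ (x_i·y_{i+1} − x_{i+1}·y_i), indices taken mod 6.
Cross-terms: -2, -9, 15, 22, 25, 10  ⇒  Σ = 61
Area = |Σ|/2 = 30.5.

30.5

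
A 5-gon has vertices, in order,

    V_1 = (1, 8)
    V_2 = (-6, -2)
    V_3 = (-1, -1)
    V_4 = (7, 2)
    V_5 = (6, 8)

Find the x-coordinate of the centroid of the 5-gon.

Apply the shoelace (surveyor's) formula. First the cross-terms c_i = x_i·y_{i+1} − x_{i+1}·y_i:
  46, 4, 5, 44, 40  ⇒  2A = 139, A = 69.5.
Then Σ (x_i + x_{i+1})·c_i = 624, so x̄ = 624 / (6·69.5) = 208/139.

208/139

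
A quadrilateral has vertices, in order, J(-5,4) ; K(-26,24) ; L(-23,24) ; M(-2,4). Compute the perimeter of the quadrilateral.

64

|JK| = √((-21)² + (20)²) = √841 = 29
|KL| = √((3)² + (0)²) = √9 = 3
|LM| = √((21)² + (-20)²) = √841 = 29
|MJ| = √((-3)² + (0)²) = √9 = 3
Perimeter = 29 + 3 + 29 + 3 = 64.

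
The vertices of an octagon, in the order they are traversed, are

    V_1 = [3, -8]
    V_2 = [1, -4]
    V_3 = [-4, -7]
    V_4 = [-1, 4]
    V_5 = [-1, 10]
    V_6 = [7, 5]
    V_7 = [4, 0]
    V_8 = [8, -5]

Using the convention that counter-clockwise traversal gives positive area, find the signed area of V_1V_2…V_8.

-110

Σ = (-4) + (-23) + (-23) + (-6) + (-75) + (-20) + (-20) + (-49) = -220
Signed area = Σ/2 = -110 (negative ⇒ clockwise traversal).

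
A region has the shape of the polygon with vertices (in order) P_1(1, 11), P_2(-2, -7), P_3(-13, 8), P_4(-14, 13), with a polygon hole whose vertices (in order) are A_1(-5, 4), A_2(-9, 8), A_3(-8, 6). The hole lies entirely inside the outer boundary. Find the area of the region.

156

Outer boundary:
Apply the shoelace formula: 2A = Σ (x_i·y_{i+1} − x_{i+1}·y_i), indices taken mod 4.
Cross-terms: 15, -107, -57, -167  ⇒  Σ = -316
Area = |Σ|/2 = 158.
Hole:
Apply the shoelace formula: 2A = Σ (x_i·y_{i+1} − x_{i+1}·y_i), indices taken mod 3.
Σ = (-4) + (10) + (-2) = 4
Area = |Σ|/2 = 2.
Net area = 158 − 2 = 156.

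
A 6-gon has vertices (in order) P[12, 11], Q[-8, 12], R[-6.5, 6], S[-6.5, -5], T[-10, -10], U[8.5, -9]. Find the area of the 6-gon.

Σ = (232) + (30) + (71.5) + (15) + (175) + (201.5) = 725
Area = |Σ|/2 = 362.5.

362.5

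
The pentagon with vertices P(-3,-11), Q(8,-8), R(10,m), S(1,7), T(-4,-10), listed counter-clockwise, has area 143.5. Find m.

Write out the shoelace sum; only the two edges meeting at R involve m:
2·Area = [(8·m − 10·(-8)) + (10·7 − 1·m)] + 144
       = 7·m + 294 = 287
⇒ m = -1.

-1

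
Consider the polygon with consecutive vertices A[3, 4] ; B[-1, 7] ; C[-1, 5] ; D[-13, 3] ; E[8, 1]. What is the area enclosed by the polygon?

40.5

Apply Gauss's area formula: 2A = Σ (x_i·y_{i+1} − x_{i+1}·y_i), indices taken mod 5.
Σ = (25) + (2) + (62) + (-37) + (29) = 81
Area = |Σ|/2 = 40.5.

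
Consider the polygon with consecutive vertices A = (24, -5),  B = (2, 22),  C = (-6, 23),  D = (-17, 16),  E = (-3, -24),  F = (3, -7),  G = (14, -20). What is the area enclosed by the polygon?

Apply the surveyor's formula: 2A = Σ (x_i·y_{i+1} − x_{i+1}·y_i), indices taken mod 7.
A→B: (24)(22) − (2)(-5) = 538
B→C: (2)(23) − (-6)(22) = 178
C→D: (-6)(16) − (-17)(23) = 295
D→E: (-17)(-24) − (-3)(16) = 456
E→F: (-3)(-7) − (3)(-24) = 93
F→G: (3)(-20) − (14)(-7) = 38
G→A: (14)(-5) − (24)(-20) = 410
Σ = 2008
Area = |Σ|/2 = 1004.

1004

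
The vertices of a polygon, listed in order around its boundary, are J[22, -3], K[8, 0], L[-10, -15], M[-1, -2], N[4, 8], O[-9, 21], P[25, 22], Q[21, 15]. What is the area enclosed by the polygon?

569

Apply the shoelace formula: 2A = Σ (x_i·y_{i+1} − x_{i+1}·y_i), indices taken mod 8.
Cross-terms: 24, -120, 5, 0, 156, -723, -87, -393  ⇒  Σ = -1138
Area = |Σ|/2 = 569.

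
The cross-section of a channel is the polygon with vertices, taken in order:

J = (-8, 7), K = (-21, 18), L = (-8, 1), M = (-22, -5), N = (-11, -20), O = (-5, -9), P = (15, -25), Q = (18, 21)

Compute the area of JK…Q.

945.5

Apply the surveyor's formula: 2A = Σ (x_i·y_{i+1} − x_{i+1}·y_i), indices taken mod 8.
Cross-terms: 3, 123, 62, 385, -1, 260, 765, 294  ⇒  Σ = 1891
Area = |Σ|/2 = 945.5.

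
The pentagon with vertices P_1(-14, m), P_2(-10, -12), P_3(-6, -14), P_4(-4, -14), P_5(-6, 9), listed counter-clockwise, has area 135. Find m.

The doubled signed area Σ (x_i y_{i+1} − x_{i+1} y_i) is linear in m.
With m=0 it equals 270; the coefficient of m is 4 (from the two edges through P_1).
So 4·m + 270 = 2·135 = 270 ⇒ m = 0.

0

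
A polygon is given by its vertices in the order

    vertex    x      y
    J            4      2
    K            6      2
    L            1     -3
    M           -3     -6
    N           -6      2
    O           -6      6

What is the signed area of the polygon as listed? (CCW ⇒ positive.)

-70.5

Apply the shoelace (surveyor's) formula: 2A = Σ (x_i·y_{i+1} − x_{i+1}·y_i), indices taken mod 6.
Σ = (-4) + (-20) + (-15) + (-42) + (-24) + (-36) = -141
Signed area = Σ/2 = -70.5 (negative ⇒ clockwise traversal).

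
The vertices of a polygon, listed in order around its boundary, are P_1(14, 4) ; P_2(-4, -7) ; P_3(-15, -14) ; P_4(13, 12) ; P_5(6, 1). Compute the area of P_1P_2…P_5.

89

Σ = (-82) + (-49) + (2) + (-59) + (10) = -178
Area = |Σ|/2 = 89.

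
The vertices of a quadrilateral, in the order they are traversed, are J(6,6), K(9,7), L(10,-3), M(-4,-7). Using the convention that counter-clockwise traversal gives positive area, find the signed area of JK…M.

-86.5

Apply the shoelace formula: 2A = Σ (x_i·y_{i+1} − x_{i+1}·y_i), indices taken mod 4.
J→K: (6)(7) − (9)(6) = -12
K→L: (9)(-3) − (10)(7) = -97
L→M: (10)(-7) − (-4)(-3) = -82
M→J: (-4)(6) − (6)(-7) = 18
Σ = -173
Signed area = Σ/2 = -86.5 (negative ⇒ clockwise traversal).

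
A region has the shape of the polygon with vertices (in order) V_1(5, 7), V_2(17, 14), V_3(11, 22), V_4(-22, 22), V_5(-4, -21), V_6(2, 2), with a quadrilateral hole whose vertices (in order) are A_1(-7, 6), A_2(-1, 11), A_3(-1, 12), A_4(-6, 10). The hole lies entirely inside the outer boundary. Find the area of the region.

Outer boundary:
Apply the surveyor's formula: 2A = Σ (x_i·y_{i+1} − x_{i+1}·y_i), indices taken mod 6.
Cross-terms: -49, 220, 726, 550, 34, 4  ⇒  Σ = 1485
Area = |Σ|/2 = 742.5.
Hole:
Σ = (-71) + (-1) + (62) + (34) = 24
Area = |Σ|/2 = 12.
Net area = 742.5 − 12 = 730.5.

730.5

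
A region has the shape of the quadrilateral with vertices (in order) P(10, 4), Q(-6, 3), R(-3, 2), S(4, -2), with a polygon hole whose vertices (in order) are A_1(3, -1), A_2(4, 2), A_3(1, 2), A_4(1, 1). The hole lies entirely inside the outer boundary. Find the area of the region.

37

Outer boundary:
Apply the shoelace (surveyor's) formula: 2A = Σ (x_i·y_{i+1} − x_{i+1}·y_i), indices taken mod 4.
P→Q: (10)(3) − (-6)(4) = 54
Q→R: (-6)(2) − (-3)(3) = -3
R→S: (-3)(-2) − (4)(2) = -2
S→P: (4)(4) − (10)(-2) = 36
Σ = 85
Area = |Σ|/2 = 42.5.
Hole:
Apply Gauss's area formula: 2A = Σ (x_i·y_{i+1} − x_{i+1}·y_i), indices taken mod 4.
Cross-terms: 10, 6, -1, -4  ⇒  Σ = 11
Area = |Σ|/2 = 5.5.
Net area = 42.5 − 5.5 = 37.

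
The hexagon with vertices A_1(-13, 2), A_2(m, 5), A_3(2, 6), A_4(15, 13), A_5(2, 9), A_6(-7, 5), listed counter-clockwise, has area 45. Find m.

The doubled signed area Σ (x_i y_{i+1} − x_{i+1} y_i) is linear in m.
With m=0 it equals 94; the coefficient of m is 4 (from the two edges through A_2).
So 4·m + 94 = 2·45 = 90 ⇒ m = -1.

-1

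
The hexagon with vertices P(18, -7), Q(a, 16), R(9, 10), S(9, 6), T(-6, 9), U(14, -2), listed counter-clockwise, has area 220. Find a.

23

Write out the shoelace sum; only the two edges meeting at Q involve a:
2·Area = [(18·16 − a·(-7)) + (a·10 − 9·16)] + -95
       = 17·a + 49 = 440
⇒ a = 23.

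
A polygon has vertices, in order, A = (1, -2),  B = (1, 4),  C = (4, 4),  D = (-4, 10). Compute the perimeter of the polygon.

32

|AB| = √((0)² + (6)²) = √36 = 6
|BC| = √((3)² + (0)²) = √9 = 3
|CD| = √((-8)² + (6)²) = √100 = 10
|DA| = √((5)² + (-12)²) = √169 = 13
Perimeter = 6 + 3 + 10 + 13 = 32.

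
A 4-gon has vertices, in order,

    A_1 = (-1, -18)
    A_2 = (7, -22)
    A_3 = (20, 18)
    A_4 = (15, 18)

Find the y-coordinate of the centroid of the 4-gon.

Apply the shoelace (surveyor's) formula. First the cross-terms c_i = x_i·y_{i+1} − x_{i+1}·y_i:
  148, 566, 90, -252  ⇒  2A = 552, A = 276.
Then Σ (y_i + y_{i+1})·c_i = -4944, so ȳ = -4944 / (6·276) = -206/69.

-206/69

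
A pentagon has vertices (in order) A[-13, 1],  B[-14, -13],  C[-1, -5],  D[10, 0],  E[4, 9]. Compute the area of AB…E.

250.5

Apply the surveyor's formula: 2A = Σ (x_i·y_{i+1} − x_{i+1}·y_i), indices taken mod 5.
Σ = (183) + (57) + (50) + (90) + (121) = 501
Area = |Σ|/2 = 250.5.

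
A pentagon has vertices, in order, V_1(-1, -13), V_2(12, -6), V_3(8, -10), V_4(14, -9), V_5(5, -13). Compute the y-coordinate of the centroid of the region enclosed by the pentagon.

Apply the shoelace (surveyor's) formula. First the cross-terms c_i = x_i·y_{i+1} − x_{i+1}·y_i:
  162, -72, 68, -137, -78  ⇒  2A = -57, A = -28.5.
Then Σ (y_i + y_{i+1})·c_i = 1824, so ȳ = 1824 / (6·(-28.5)) = -32/3.

-32/3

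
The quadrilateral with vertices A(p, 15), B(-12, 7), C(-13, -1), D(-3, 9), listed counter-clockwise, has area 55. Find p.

The doubled signed area Σ (x_i y_{i+1} − x_{i+1} y_i) is linear in p.
With p=0 it equals 118; the coefficient of p is -2 (from the two edges through A).
So -2·p + 118 = 2·55 = 110 ⇒ p = 4.

4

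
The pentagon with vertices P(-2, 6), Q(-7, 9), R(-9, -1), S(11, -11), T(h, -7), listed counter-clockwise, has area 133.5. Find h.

8

Write out the shoelace sum; only the two edges meeting at T involve h:
2·Area = [(11·(-7) − h·(-11)) + (h·6 − (-2)·(-7))] + 222
       = 17·h + 131 = 267
⇒ h = 8.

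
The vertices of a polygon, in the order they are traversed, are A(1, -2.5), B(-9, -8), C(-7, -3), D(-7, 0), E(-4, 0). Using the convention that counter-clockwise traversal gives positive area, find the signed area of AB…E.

Apply the shoelace (surveyor's) formula: 2A = Σ (x_i·y_{i+1} − x_{i+1}·y_i), indices taken mod 5.
Σ = (-30.5) + (-29) + (-21) + (0) + (10) = -70.5
Signed area = Σ/2 = -35.25 (negative ⇒ clockwise traversal).

-35.25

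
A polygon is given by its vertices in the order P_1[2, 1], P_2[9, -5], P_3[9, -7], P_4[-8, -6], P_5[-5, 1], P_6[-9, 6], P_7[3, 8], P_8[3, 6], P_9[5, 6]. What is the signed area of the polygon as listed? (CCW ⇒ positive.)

-160.5

Apply the shoelace formula: 2A = Σ (x_i·y_{i+1} − x_{i+1}·y_i), indices taken mod 9.
Cross-terms: -19, -18, -110, -38, -21, -90, -6, -12, -7  ⇒  Σ = -321
Signed area = Σ/2 = -160.5 (negative ⇒ clockwise traversal).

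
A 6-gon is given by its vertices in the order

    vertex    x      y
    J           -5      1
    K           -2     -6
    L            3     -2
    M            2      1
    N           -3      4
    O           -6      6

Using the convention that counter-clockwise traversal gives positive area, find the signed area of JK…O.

51

Apply the surveyor's formula: 2A = Σ (x_i·y_{i+1} − x_{i+1}·y_i), indices taken mod 6.
Σ = (32) + (22) + (7) + (11) + (6) + (24) = 102
Signed area = Σ/2 = 51 (positive ⇒ counter-clockwise traversal).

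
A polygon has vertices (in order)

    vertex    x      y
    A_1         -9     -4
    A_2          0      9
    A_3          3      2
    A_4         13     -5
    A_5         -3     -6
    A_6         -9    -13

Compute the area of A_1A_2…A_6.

Apply the shoelace (surveyor's) formula: 2A = Σ (x_i·y_{i+1} − x_{i+1}·y_i), indices taken mod 6.
A_1→A_2: (-9)(9) − (0)(-4) = -81
A_2→A_3: (0)(2) − (3)(9) = -27
A_3→A_4: (3)(-5) − (13)(2) = -41
A_4→A_5: (13)(-6) − (-3)(-5) = -93
A_5→A_6: (-3)(-13) − (-9)(-6) = -15
A_6→A_1: (-9)(-4) − (-9)(-13) = -81
Σ = -338
Area = |Σ|/2 = 169.

169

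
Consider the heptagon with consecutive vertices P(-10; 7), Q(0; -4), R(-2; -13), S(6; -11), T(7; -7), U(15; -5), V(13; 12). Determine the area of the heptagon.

Apply the surveyor's formula: 2A = Σ (x_i·y_{i+1} − x_{i+1}·y_i), indices taken mod 7.
P→Q: (-10)(-4) − (0)(7) = 40
Q→R: (0)(-13) − (-2)(-4) = -8
R→S: (-2)(-11) − (6)(-13) = 100
S→T: (6)(-7) − (7)(-11) = 35
T→U: (7)(-5) − (15)(-7) = 70
U→V: (15)(12) − (13)(-5) = 245
V→P: (13)(7) − (-10)(12) = 211
Σ = 693
Area = |Σ|/2 = 346.5.

346.5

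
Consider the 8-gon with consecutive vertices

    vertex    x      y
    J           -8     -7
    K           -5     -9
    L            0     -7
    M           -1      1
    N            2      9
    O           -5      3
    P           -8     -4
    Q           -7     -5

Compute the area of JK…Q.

Apply the shoelace formula: 2A = Σ (x_i·y_{i+1} − x_{i+1}·y_i), indices taken mod 8.
J→K: (-8)(-9) − (-5)(-7) = 37
K→L: (-5)(-7) − (0)(-9) = 35
L→M: (0)(1) − (-1)(-7) = -7
M→N: (-1)(9) − (2)(1) = -11
N→O: (2)(3) − (-5)(9) = 51
O→P: (-5)(-4) − (-8)(3) = 44
P→Q: (-8)(-5) − (-7)(-4) = 12
Q→J: (-7)(-7) − (-8)(-5) = 9
Σ = 170
Area = |Σ|/2 = 85.

85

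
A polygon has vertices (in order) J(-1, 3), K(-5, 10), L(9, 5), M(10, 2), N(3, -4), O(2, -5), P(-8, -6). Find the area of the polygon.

Apply the shoelace formula: 2A = Σ (x_i·y_{i+1} − x_{i+1}·y_i), indices taken mod 7.
J→K: (-1)(10) − (-5)(3) = 5
K→L: (-5)(5) − (9)(10) = -115
L→M: (9)(2) − (10)(5) = -32
M→N: (10)(-4) − (3)(2) = -46
N→O: (3)(-5) − (2)(-4) = -7
O→P: (2)(-6) − (-8)(-5) = -52
P→J: (-8)(3) − (-1)(-6) = -30
Σ = -277
Area = |Σ|/2 = 138.5.

138.5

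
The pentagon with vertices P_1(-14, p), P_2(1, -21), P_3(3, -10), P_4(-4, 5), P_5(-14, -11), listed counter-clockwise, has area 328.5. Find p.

-25

The doubled signed area Σ (x_i y_{i+1} − x_{i+1} y_i) is linear in p.
With p=0 it equals 282; the coefficient of p is -15 (from the two edges through P_1).
So -15·p + 282 = 2·328.5 = 657 ⇒ p = -25.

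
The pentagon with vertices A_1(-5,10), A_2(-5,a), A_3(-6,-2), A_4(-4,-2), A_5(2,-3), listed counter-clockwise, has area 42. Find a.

The doubled signed area Σ (x_i y_{i+1} − x_{i+1} y_i) is linear in a.
With a=0 it equals 85; the coefficient of a is 1 (from the two edges through A_2).
So 1·a + 85 = 2·42 = 84 ⇒ a = -1.

-1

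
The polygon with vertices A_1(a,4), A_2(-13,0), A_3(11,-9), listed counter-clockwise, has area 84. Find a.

-5

Write out the shoelace sum; only the two edges meeting at A_1 involve a:
2·Area = [(11·4 − a·(-9)) + (a·0 − (-13)·4)] + 117
       = 9·a + 213 = 168
⇒ a = -5.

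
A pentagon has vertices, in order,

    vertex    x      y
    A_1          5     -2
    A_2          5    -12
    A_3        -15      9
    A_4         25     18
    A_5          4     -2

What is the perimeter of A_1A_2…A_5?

110

|A_1A_2| = √((0)² + (-10)²) = √100 = 10
|A_2A_3| = √((-20)² + (21)²) = √841 = 29
|A_3A_4| = √((40)² + (9)²) = √1681 = 41
|A_4A_5| = √((-21)² + (-20)²) = √841 = 29
|A_5A_1| = √((1)² + (0)²) = √1 = 1
Perimeter = 10 + 29 + 41 + 29 + 1 = 110.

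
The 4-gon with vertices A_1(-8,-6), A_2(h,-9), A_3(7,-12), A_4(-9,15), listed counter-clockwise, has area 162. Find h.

-3

The doubled signed area Σ (x_i y_{i+1} − x_{i+1} y_i) is linear in h.
With h=0 it equals 306; the coefficient of h is -6 (from the two edges through A_2).
So -6·h + 306 = 2·162 = 324 ⇒ h = -3.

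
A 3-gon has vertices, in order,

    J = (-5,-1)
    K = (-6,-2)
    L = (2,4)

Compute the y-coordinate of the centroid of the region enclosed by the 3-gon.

1/3

Apply the shoelace (surveyor's) formula. First the cross-terms c_i = x_i·y_{i+1} − x_{i+1}·y_i:
  4, -20, 18  ⇒  2A = 2, A = 1.
Then Σ (y_i + y_{i+1})·c_i = 2, so ȳ = 2 / (6·1) = 1/3.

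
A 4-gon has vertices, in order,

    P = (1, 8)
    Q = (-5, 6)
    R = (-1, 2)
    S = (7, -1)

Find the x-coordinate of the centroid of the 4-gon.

Apply the surveyor's formula. First the cross-terms c_i = x_i·y_{i+1} − x_{i+1}·y_i:
  46, -4, -13, 57  ⇒  2A = 86, A = 43.
Then Σ (x_i + x_{i+1})·c_i = 218, so x̄ = 218 / (6·43) = 109/129.

109/129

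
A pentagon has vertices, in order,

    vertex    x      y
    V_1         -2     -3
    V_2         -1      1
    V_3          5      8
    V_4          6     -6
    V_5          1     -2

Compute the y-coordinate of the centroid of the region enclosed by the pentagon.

60/109

Apply the shoelace (surveyor's) formula. First the cross-terms c_i = x_i·y_{i+1} − x_{i+1}·y_i:
  -5, -13, -78, -6, -7  ⇒  2A = -109, A = -54.5.
Then Σ (y_i + y_{i+1})·c_i = -180, so ȳ = -180 / (6·(-54.5)) = 60/109.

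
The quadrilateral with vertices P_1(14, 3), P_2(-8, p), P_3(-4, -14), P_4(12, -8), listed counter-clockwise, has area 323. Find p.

The doubled signed area Σ (x_i y_{i+1} − x_{i+1} y_i) is linear in p.
With p=0 it equals 484; the coefficient of p is 18 (from the two edges through P_2).
So 18·p + 484 = 2·323 = 646 ⇒ p = 9.

9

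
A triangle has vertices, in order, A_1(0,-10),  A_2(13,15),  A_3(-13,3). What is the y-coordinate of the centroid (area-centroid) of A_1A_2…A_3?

Apply Gauss's area formula. First the cross-terms c_i = x_i·y_{i+1} − x_{i+1}·y_i:
  130, 234, 130  ⇒  2A = 494, A = 247.
Then Σ (y_i + y_{i+1})·c_i = 3952, so ȳ = 3952 / (6·247) = 8/3.

8/3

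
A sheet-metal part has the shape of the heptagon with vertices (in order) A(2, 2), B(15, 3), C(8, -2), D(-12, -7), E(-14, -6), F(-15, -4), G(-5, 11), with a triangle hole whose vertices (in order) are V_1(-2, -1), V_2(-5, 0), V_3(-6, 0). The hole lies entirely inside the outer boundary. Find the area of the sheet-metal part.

Outer boundary:
Σ = (-24) + (-54) + (-80) + (-26) + (-34) + (-185) + (-32) = -435
Area = |Σ|/2 = 217.5.
Hole:
Σ = (-5) + (0) + (6) = 1
Area = |Σ|/2 = 0.5.
Net area = 217.5 − 0.5 = 217.

217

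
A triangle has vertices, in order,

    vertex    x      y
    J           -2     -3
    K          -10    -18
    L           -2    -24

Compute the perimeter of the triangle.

|JK| = √((-8)² + (-15)²) = √289 = 17
|KL| = √((8)² + (-6)²) = √100 = 10
|LJ| = √((0)² + (21)²) = √441 = 21
Perimeter = 17 + 10 + 21 = 48.

48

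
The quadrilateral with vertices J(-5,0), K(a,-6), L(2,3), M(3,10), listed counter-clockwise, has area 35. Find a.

The doubled signed area Σ (x_i y_{i+1} − x_{i+1} y_i) is linear in a.
With a=0 it equals 103; the coefficient of a is 3 (from the two edges through K).
So 3·a + 103 = 2·35 = 70 ⇒ a = -11.

-11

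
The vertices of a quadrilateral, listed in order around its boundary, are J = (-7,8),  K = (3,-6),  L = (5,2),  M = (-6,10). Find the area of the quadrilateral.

69

Σ = (18) + (36) + (62) + (22) = 138
Area = |Σ|/2 = 69.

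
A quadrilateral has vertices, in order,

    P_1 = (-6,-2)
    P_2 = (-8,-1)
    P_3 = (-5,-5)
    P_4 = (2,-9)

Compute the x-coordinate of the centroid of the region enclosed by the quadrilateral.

Apply the surveyor's formula. First the cross-terms c_i = x_i·y_{i+1} − x_{i+1}·y_i:
  -10, 35, 55, -58  ⇒  2A = 22, A = 11.
Then Σ (x_i + x_{i+1})·c_i = -248, so x̄ = -248 / (6·11) = -124/33.

-124/33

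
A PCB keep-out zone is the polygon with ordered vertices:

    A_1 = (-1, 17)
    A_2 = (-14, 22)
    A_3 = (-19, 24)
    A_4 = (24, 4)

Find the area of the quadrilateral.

29

Apply Gauss's area formula: 2A = Σ (x_i·y_{i+1} − x_{i+1}·y_i), indices taken mod 4.
Cross-terms: 216, 82, -652, 412  ⇒  Σ = 58
Area = |Σ|/2 = 29.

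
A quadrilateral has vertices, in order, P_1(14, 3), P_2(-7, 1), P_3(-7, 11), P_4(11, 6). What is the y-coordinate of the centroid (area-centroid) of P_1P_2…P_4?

1310/249

Apply the shoelace (surveyor's) formula. First the cross-terms c_i = x_i·y_{i+1} − x_{i+1}·y_i:
  35, -70, -163, -51  ⇒  2A = -249, A = -124.5.
Then Σ (y_i + y_{i+1})·c_i = -3930, so ȳ = -3930 / (6·(-124.5)) = 1310/249.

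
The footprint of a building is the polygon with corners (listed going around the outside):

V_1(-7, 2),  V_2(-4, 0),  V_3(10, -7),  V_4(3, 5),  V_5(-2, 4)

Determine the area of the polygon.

76.5

Apply the shoelace (surveyor's) formula: 2A = Σ (x_i·y_{i+1} − x_{i+1}·y_i), indices taken mod 5.
V_1→V_2: (-7)(0) − (-4)(2) = 8
V_2→V_3: (-4)(-7) − (10)(0) = 28
V_3→V_4: (10)(5) − (3)(-7) = 71
V_4→V_5: (3)(4) − (-2)(5) = 22
V_5→V_1: (-2)(2) − (-7)(4) = 24
Σ = 153
Area = |Σ|/2 = 76.5.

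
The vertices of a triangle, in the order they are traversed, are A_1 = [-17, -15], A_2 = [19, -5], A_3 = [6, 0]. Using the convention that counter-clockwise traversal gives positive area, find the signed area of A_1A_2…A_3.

Apply Gauss's area formula: 2A = Σ (x_i·y_{i+1} − x_{i+1}·y_i), indices taken mod 3.
A_1→A_2: (-17)(-5) − (19)(-15) = 370
A_2→A_3: (19)(0) − (6)(-5) = 30
A_3→A_1: (6)(-15) − (-17)(0) = -90
Σ = 310
Signed area = Σ/2 = 155 (positive ⇒ counter-clockwise traversal).

155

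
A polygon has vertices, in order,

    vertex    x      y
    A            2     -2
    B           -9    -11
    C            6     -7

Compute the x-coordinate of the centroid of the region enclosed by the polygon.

-1/3

Apply Gauss's area formula. First the cross-terms c_i = x_i·y_{i+1} − x_{i+1}·y_i:
  -40, 129, 2  ⇒  2A = 91, A = 45.5.
Then Σ (x_i + x_{i+1})·c_i = -91, so x̄ = -91 / (6·45.5) = -1/3.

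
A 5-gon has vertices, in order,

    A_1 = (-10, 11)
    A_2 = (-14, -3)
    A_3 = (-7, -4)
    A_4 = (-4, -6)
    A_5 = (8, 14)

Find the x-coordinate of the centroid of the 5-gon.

-395/93

Apply the surveyor's formula. First the cross-terms c_i = x_i·y_{i+1} − x_{i+1}·y_i:
  184, 35, 26, -8, 228  ⇒  2A = 465, A = 232.5.
Then Σ (x_i + x_{i+1})·c_i = -5925, so x̄ = -5925 / (6·232.5) = -395/93.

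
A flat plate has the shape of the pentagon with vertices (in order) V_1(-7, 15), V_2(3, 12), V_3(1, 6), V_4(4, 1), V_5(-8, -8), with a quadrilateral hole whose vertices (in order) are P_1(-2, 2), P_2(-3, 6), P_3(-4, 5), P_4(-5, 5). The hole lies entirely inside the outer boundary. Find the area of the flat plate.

Outer boundary:
Apply Gauss's area formula: 2A = Σ (x_i·y_{i+1} − x_{i+1}·y_i), indices taken mod 5.
V_1→V_2: (-7)(12) − (3)(15) = -129
V_2→V_3: (3)(6) − (1)(12) = 6
V_3→V_4: (1)(1) − (4)(6) = -23
V_4→V_5: (4)(-8) − (-8)(1) = -24
V_5→V_1: (-8)(15) − (-7)(-8) = -176
Σ = -346
Area = |Σ|/2 = 173.
Hole:
P_1→P_2: (-2)(6) − (-3)(2) = -6
P_2→P_3: (-3)(5) − (-4)(6) = 9
P_3→P_4: (-4)(5) − (-5)(5) = 5
P_4→P_1: (-5)(2) − (-2)(5) = 0
Σ = 8
Area = |Σ|/2 = 4.
Net area = 173 − 4 = 169.

169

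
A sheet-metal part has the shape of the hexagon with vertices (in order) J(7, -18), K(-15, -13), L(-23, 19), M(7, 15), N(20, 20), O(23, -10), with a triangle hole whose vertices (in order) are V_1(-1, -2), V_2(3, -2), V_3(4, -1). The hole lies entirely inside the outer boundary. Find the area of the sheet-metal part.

1291.5

Outer boundary:
Apply the shoelace formula: 2A = Σ (x_i·y_{i+1} − x_{i+1}·y_i), indices taken mod 6.
Cross-terms: -361, -584, -478, -160, -660, -344  ⇒  Σ = -2587
Area = |Σ|/2 = 1293.5.
Hole:
Apply the surveyor's formula: 2A = Σ (x_i·y_{i+1} − x_{i+1}·y_i), indices taken mod 3.
V_1→V_2: (-1)(-2) − (3)(-2) = 8
V_2→V_3: (3)(-1) − (4)(-2) = 5
V_3→V_1: (4)(-2) − (-1)(-1) = -9
Σ = 4
Area = |Σ|/2 = 2.
Net area = 1293.5 − 2 = 1291.5.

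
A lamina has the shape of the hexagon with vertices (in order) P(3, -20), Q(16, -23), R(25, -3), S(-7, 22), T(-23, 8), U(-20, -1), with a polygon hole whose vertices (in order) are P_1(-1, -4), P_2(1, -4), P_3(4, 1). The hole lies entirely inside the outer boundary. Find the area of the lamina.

Outer boundary:
Apply Gauss's area formula: 2A = Σ (x_i·y_{i+1} − x_{i+1}·y_i), indices taken mod 6.
Cross-terms: 251, 527, 529, 450, 183, 403  ⇒  Σ = 2343
Area = |Σ|/2 = 1171.5.
Hole:
Apply the shoelace formula: 2A = Σ (x_i·y_{i+1} − x_{i+1}·y_i), indices taken mod 3.
P_1→P_2: (-1)(-4) − (1)(-4) = 8
P_2→P_3: (1)(1) − (4)(-4) = 17
P_3→P_1: (4)(-4) − (-1)(1) = -15
Σ = 10
Area = |Σ|/2 = 5.
Net area = 1171.5 − 5 = 1166.5.

1166.5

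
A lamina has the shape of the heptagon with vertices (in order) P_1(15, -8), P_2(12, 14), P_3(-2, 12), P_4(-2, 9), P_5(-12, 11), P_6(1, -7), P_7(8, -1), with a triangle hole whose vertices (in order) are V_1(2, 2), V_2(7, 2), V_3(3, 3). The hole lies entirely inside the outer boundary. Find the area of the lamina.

Outer boundary:
Apply the shoelace (surveyor's) formula: 2A = Σ (x_i·y_{i+1} − x_{i+1}·y_i), indices taken mod 7.
Σ = (306) + (172) + (6) + (86) + (73) + (55) + (-49) = 649
Area = |Σ|/2 = 324.5.
Hole:
Σ = (-10) + (15) + (0) = 5
Area = |Σ|/2 = 2.5.
Net area = 324.5 − 2.5 = 322.

322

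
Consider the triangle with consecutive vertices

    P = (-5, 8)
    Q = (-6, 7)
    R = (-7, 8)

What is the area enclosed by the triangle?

Apply the surveyor's formula: 2A = Σ (x_i·y_{i+1} − x_{i+1}·y_i), indices taken mod 3.
Σ = (13) + (1) + (-16) = -2
Area = |Σ|/2 = 1.

1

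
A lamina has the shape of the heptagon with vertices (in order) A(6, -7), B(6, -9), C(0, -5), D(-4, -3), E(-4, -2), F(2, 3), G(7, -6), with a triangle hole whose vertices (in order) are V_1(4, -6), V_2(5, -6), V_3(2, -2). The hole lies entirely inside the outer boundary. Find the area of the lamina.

58

Outer boundary:
Apply the shoelace formula: 2A = Σ (x_i·y_{i+1} − x_{i+1}·y_i), indices taken mod 7.
A→B: (6)(-9) − (6)(-7) = -12
B→C: (6)(-5) − (0)(-9) = -30
C→D: (0)(-3) − (-4)(-5) = -20
D→E: (-4)(-2) − (-4)(-3) = -4
E→F: (-4)(3) − (2)(-2) = -8
F→G: (2)(-6) − (7)(3) = -33
G→A: (7)(-7) − (6)(-6) = -13
Σ = -120
Area = |Σ|/2 = 60.
Hole:
Σ = (6) + (2) + (-4) = 4
Area = |Σ|/2 = 2.
Net area = 60 − 2 = 58.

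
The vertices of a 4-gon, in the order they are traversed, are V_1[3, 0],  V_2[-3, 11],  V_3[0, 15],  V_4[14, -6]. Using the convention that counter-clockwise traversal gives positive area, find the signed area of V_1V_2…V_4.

Apply Gauss's area formula: 2A = Σ (x_i·y_{i+1} − x_{i+1}·y_i), indices taken mod 4.
Σ = (33) + (-45) + (-210) + (18) = -204
Signed area = Σ/2 = -102 (negative ⇒ clockwise traversal).

-102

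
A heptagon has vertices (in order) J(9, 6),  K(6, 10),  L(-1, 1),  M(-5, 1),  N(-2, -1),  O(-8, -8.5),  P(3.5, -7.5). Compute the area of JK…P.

134.125

Σ = (54) + (16) + (4) + (7) + (9) + (89.75) + (88.5) = 268.25
Area = |Σ|/2 = 134.125.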